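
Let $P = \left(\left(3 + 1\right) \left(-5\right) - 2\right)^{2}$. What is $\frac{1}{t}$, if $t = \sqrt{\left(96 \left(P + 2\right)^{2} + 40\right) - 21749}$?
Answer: $\frac{\sqrt{22653107}}{22653107} \approx 0.0002101$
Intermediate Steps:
$P = 484$ ($P = \left(4 \left(-5\right) - 2\right)^{2} = \left(-20 - 2\right)^{2} = \left(-22\right)^{2} = 484$)
$t = \sqrt{22653107}$ ($t = \sqrt{\left(96 \left(484 + 2\right)^{2} + 40\right) - 21749} = \sqrt{\left(96 \cdot 486^{2} + 40\right) - 21749} = \sqrt{\left(96 \cdot 236196 + 40\right) - 21749} = \sqrt{\left(22674816 + 40\right) - 21749} = \sqrt{22674856 - 21749} = \sqrt{22653107} \approx 4759.5$)
$\frac{1}{t} = \frac{1}{\sqrt{22653107}} = \frac{\sqrt{22653107}}{22653107}$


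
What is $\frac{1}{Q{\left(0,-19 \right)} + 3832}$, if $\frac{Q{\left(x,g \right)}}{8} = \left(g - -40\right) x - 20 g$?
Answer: $\frac{1}{6872} \approx 0.00014552$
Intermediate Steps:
$Q{\left(x,g \right)} = - 160 g + 8 x \left(40 + g\right)$ ($Q{\left(x,g \right)} = 8 \left(\left(g - -40\right) x - 20 g\right) = 8 \left(\left(g + 40\right) x - 20 g\right) = 8 \left(\left(40 + g\right) x - 20 g\right) = 8 \left(x \left(40 + g\right) - 20 g\right) = 8 \left(- 20 g + x \left(40 + g\right)\right) = - 160 g + 8 x \left(40 + g\right)$)
$\frac{1}{Q{\left(0,-19 \right)} + 3832} = \frac{1}{\left(\left(-160\right) \left(-19\right) + 320 \cdot 0 + 8 \left(-19\right) 0\right) + 3832} = \frac{1}{\left(3040 + 0 + 0\right) + 3832} = \frac{1}{3040 + 3832} = \frac{1}{6872}$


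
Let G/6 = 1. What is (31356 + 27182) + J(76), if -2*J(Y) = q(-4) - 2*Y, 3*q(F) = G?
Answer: 58613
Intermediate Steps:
G = 6 (G = 6*1 = 6)
q(F) = 2 (q(F) = (⅓)*6 = 2)
J(Y) = -1 + Y (J(Y) = -(2 - 2*Y)/2 = -1 + Y)
(31356 + 27182) + J(76) = (31356 + 27182) + (-1 + 76) = 58538 + 75 = 58613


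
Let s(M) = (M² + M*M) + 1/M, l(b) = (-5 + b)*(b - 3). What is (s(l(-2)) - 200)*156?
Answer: 12285156/35 ≈ 3.5100e+5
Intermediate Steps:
l(b) = (-5 + b)*(-3 + b)
s(M) = 1/M + 2*M² (s(M) = (M² + M²) + 1/M = 2*M² + 1/M = 1/M + 2*M²)
(s(l(-2)) - 200)*156 = ((1 + 2*(15 + (-2)² - 8*(-2))³)/(15 + (-2)² - 8*(-2)) - 200)*156 = ((1 + 2*(15 + 4 + 16)³)/(15 + 4 + 16) - 200)*156 = ((1 + 2*35³)/35 - 200)*156 = ((1 + 2*42875)/35 - 200)*156 = ((1 + 85750)/35 - 200)*156 = ((1/35)*85751 - 200)*156 = (85751/35 - 200)*156 = (78751/35)*156 = 12285156/35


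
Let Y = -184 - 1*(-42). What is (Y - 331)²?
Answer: 223729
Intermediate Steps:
Y = -142 (Y = -184 + 42 = -142)
(Y - 331)² = (-142 - 331)² = (-473)² = 223729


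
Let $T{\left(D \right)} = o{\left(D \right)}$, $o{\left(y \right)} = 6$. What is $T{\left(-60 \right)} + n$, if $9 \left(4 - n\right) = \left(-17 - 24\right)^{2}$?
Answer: $- \frac{1591}{9} \approx -176.78$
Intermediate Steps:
$T{\left(D \right)} = 6$
$n = - \frac{1645}{9}$ ($n = 4 - \frac{\left(-17 - 24\right)^{2}}{9} = 4 - \frac{\left(-41\right)^{2}}{9} = 4 - \frac{1681}{9} = - \frac{1645}{9} \approx -182.78$)
$T{\left(-60 \right)} + n = 6 - \frac{1645}{9} = - \frac{1591}{9}$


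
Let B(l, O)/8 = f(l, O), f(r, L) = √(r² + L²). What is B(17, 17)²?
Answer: 36992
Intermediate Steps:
f(r, L) = √(L² + r²)
B(l, O) = 8*√(O² + l²)
B(17, 17)² = (8*√(17² + 17²))² = (8*√(289 + 289))² = (8*√578)² = (8*(17*√2))² = (136*√2)² = 36992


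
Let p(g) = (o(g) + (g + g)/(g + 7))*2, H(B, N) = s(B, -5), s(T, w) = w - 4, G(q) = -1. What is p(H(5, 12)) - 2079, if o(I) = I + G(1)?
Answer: -2081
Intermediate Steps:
s(T, w) = -4 + w
H(B, N) = -9 (H(B, N) = -4 - 5 = -9)
o(I) = -1 + I (o(I) = I - 1 = -1 + I)
p(g) = -2 + 2*g + 4*g/(7 + g) (p(g) = ((-1 + g) + (g + g)/(g + 7))*2 = ((-1 + g) + (2*g)/(7 + g))*2 = ((-1 + g) + 2*g/(7 + g))*2 = (-1 + g + 2*g/(7 + g))*2 = -2 + 2*g + 4*g/(7 + g))
p(H(5, 12)) - 2079 = 2*(-7 + (-9)**2 + 8*(-9))/(7 - 9) - 2079 = 2*(-7 + 81 - 72)/(-2) - 2079 = 2*(-1/2)*2 - 2079 = -2 - 2079 = -2081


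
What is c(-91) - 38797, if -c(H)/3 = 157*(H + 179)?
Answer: -80245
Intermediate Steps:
c(H) = -84309 - 471*H (c(H) = -471*(H + 179) = -471*(179 + H) = -3*(28103 + 157*H) = -84309 - 471*H)
c(-91) - 38797 = (-84309 - 471*(-91)) - 38797 = (-84309 + 42861) - 38797 = -41448 - 38797 = -80245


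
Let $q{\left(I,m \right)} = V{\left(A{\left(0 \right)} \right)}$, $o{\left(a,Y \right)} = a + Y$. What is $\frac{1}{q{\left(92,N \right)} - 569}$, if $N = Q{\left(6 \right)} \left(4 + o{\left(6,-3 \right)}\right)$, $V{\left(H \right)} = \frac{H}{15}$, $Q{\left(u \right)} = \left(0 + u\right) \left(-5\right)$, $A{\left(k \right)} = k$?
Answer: $- \frac{1}{569} \approx -0.0017575$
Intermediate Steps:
$o{\left(a,Y \right)} = Y + a$
$Q{\left(u \right)} = - 5 u$ ($Q{\left(u \right)} = u \left(-5\right) = - 5 u$)
$V{\left(H \right)} = \frac{H}{15}$ ($V{\left(H \right)} = H \frac{1}{15} = \frac{H}{15}$)
$N = -210$ ($N = \left(-5\right) 6 \left(4 + \left(-3 + 6\right)\right) = - 30 \left(4 + 3\right) = \left(-30\right) 7 = -210$)
$q{\left(I,m \right)} = 0$ ($q{\left(I,m \right)} = \frac{1}{15} \cdot 0 = 0$)
$\frac{1}{q{\left(92,N \right)} - 569} = \frac{1}{0 - 569} = \frac{1}{-569} = - \frac{1}{569}$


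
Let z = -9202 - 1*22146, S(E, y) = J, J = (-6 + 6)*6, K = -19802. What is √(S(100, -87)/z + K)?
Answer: I*√19802 ≈ 140.72*I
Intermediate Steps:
J = 0 (J = 0*6 = 0)
S(E, y) = 0
z = -31348 (z = -9202 - 22146 = -31348)
√(S(100, -87)/z + K) = √(0/(-31348) - 19802) = √(0*(-1/31348) - 19802) = √(0 - 19802) = √(-19802) = I*√19802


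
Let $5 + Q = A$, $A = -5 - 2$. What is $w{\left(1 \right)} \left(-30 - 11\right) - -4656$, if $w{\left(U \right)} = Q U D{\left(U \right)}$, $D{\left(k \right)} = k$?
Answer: $5148$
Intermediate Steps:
$A = -7$
$Q = -12$ ($Q = -5 - 7 = -12$)
$w{\left(U \right)} = - 12 U^{2}$ ($w{\left(U \right)} = - 12 U U = - 12 U^{2}$)
$w{\left(1 \right)} \left(-30 - 11\right) - -4656 = - 12 \cdot 1^{2} \left(-30 - 11\right) - -4656 = \left(-12\right) 1 \left(-41\right) + 4656 = \left(-12\right) \left(-41\right) + 4656 = 492 + 4656 = 5148$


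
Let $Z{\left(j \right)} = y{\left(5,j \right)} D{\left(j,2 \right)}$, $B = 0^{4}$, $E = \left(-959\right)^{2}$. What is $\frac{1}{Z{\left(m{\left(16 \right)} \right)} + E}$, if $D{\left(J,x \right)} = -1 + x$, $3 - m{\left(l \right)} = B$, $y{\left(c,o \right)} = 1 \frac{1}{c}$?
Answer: $\frac{5}{4598406} \approx 1.0873 \cdot 10^{-6}$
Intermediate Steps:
$E = 919681$
$B = 0$
$y{\left(c,o \right)} = \frac{1}{c}$
$m{\left(l \right)} = 3$ ($m{\left(l \right)} = 3 - 0 = 3 + 0 = 3$)
$Z{\left(j \right)} = \frac{1}{5}$ ($Z{\left(j \right)} = \frac{-1 + 2}{5} = \frac{1}{5} \cdot 1 = \frac{1}{5}$)
$\frac{1}{Z{\left(m{\left(16 \right)} \right)} + E} = \frac{1}{\frac{1}{5} + 919681} = \frac{1}{\frac{4598406}{5}} = \frac{5}{4598406}$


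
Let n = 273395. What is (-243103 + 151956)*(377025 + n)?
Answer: -59283831740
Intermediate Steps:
(-243103 + 151956)*(377025 + n) = (-243103 + 151956)*(377025 + 273395) = -91147*650420 = -59283831740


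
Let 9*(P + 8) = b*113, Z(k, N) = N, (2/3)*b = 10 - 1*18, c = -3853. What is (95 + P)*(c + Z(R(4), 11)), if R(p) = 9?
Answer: 733822/3 ≈ 2.4461e+5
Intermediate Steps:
b = -12 (b = 3*(10 - 1*18)/2 = 3*(10 - 18)/2 = (3/2)*(-8) = -12)
P = -476/3 (P = -8 + (-12*113)/9 = -8 + (1/9)*(-1356) = -8 - 452/3 = -476/3 ≈ -158.67)
(95 + P)*(c + Z(R(4), 11)) = (95 - 476/3)*(-3853 + 11) = -191/3*(-3842) = 733822/3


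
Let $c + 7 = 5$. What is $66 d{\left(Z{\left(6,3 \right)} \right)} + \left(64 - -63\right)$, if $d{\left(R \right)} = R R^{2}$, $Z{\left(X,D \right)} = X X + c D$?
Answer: $1782127$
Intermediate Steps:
$c = -2$ ($c = -7 + 5 = -2$)
$Z{\left(X,D \right)} = X^{2} - 2 D$ ($Z{\left(X,D \right)} = X X - 2 D = X^{2} - 2 D$)
$d{\left(R \right)} = R^{3}$
$66 d{\left(Z{\left(6,3 \right)} \right)} + \left(64 - -63\right) = 66 \left(6^{2} - 6\right)^{3} + \left(64 - -63\right) = 66 \left(36 - 6\right)^{3} + \left(64 + 63\right) = 66 \cdot 30^{3} + 127 = 66 \cdot 27000 + 127 = 1782000 + 127 = 1782127$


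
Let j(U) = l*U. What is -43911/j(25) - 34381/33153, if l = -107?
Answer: 1363812208/88684275 ≈ 15.378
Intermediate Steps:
j(U) = -107*U
-43911/j(25) - 34381/33153 = -43911/((-107*25)) - 34381/33153 = -43911/(-2675) - 34381*1/33153 = -43911*(-1/2675) - 34381/33153 = 43911/2675 - 34381/33153 = 1363812208/88684275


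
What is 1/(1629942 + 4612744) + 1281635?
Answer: 8000844871611/6242686 ≈ 1.2816e+6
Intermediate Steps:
1/(1629942 + 4612744) + 1281635 = 1/6242686 + 1281635 = 8000844871611/6242686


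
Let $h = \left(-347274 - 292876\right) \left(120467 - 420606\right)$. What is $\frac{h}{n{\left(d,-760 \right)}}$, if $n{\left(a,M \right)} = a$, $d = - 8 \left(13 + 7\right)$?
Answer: $- \frac{19213398085}{16} \approx -1.2008 \cdot 10^{9}$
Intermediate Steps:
$d = -160$ ($d = \left(-8\right) 20 = -160$)
$h = 192133980850$ ($h = \left(-640150\right) \left(-300139\right) = 192133980850$)
$\frac{h}{n{\left(d,-760 \right)}} = \frac{192133980850}{-160} = 192133980850 \left(- \frac{1}{160}\right) = - \frac{19213398085}{16}$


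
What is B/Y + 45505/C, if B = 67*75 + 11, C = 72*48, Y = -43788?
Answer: 164597377/12610944 ≈ 13.052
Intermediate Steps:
C = 3456
B = 5036 (B = 5025 + 11 = 5036)
B/Y + 45505/C = 5036/(-43788) + 45505/3456 = 5036*(-1/43788) + 45505*(1/3456) = -1259/10947 + 45505/3456 = 164597377/12610944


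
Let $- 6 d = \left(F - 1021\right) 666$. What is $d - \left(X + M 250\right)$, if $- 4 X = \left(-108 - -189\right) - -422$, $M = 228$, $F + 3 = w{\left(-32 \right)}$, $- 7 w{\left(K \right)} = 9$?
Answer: $\frac{1594109}{28} \approx 56932.0$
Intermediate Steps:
$w{\left(K \right)} = - \frac{9}{7}$ ($w{\left(K \right)} = \left(- \frac{1}{7}\right) 9 = - \frac{9}{7}$)
$F = - \frac{30}{7}$ ($F = -3 - \frac{9}{7} = - \frac{30}{7} \approx -4.2857$)
$X = - \frac{503}{4}$ ($X = - \frac{\left(-108 - -189\right) - -422}{4} = - \frac{\left(-108 + 189\right) + 422}{4} = - \frac{81 + 422}{4} = \left(- \frac{1}{4}\right) 503 = - \frac{503}{4} \approx -125.75$)
$d = \frac{796647}{7}$ ($d = - \frac{\left(- \frac{30}{7} - 1021\right) 666}{6} = - \frac{\left(- \frac{7177}{7}\right) 666}{6} = \left(- \frac{1}{6}\right) \left(- \frac{4779882}{7}\right) = \frac{796647}{7} \approx 1.1381 \cdot 10^{5}$)
$d - \left(X + M 250\right) = \frac{796647}{7} - \left(- \frac{503}{4} + 228 \cdot 250\right) = \frac{796647}{7} - \left(- \frac{503}{4} + 57000\right) = \frac{796647}{7} - \frac{227497}{4} = \frac{1594109}{28}$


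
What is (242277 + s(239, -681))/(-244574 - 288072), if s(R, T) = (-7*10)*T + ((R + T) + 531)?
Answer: -145018/266323 ≈ -0.54452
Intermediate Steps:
s(R, T) = 531 + R - 69*T (s(R, T) = -70*T + (531 + R + T) = 531 + R - 69*T)
(242277 + s(239, -681))/(-244574 - 288072) = (242277 + (531 + 239 - 69*(-681)))/(-244574 - 288072) = (242277 + (531 + 239 + 46989))/(-532646) = (242277 + 47759)*(-1/532646) = 290036*(-1/532646) = -145018/266323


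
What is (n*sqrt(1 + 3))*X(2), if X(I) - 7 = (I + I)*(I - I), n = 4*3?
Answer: 168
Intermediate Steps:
n = 12
X(I) = 7 (X(I) = 7 + (I + I)*(I - I) = 7 + (2*I)*0 = 7 + 0 = 7)
(n*sqrt(1 + 3))*X(2) = (12*sqrt(1 + 3))*7 = (12*sqrt(4))*7 = (12*2)*7 = 24*7 = 168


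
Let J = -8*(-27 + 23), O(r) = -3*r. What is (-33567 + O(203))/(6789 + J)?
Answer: -34176/6821 ≈ -5.0104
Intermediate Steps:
J = 32 (J = -8*(-4) = 32)
(-33567 + O(203))/(6789 + J) = (-33567 - 3*203)/(6789 + 32) = (-33567 - 609)/6821 = -34176*1/6821 = -34176/6821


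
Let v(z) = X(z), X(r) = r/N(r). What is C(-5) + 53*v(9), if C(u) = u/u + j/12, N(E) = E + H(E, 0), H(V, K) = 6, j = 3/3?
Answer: 1973/60 ≈ 32.883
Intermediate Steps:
j = 1 (j = 3*(⅓) = 1)
N(E) = 6 + E (N(E) = E + 6 = 6 + E)
C(u) = 13/12 (C(u) = u/u + 1/12 = 1 + 1*(1/12) = 1 + 1/12 = 13/12)
X(r) = r/(6 + r)
v(z) = z/(6 + z)
C(-5) + 53*v(9) = 13/12 + 53*(9/(6 + 9)) = 13/12 + 53*(9/15) = 13/12 + 53*(9*(1/15)) = 13/12 + 53*(⅗) = 13/12 + 159/5 = 1973/60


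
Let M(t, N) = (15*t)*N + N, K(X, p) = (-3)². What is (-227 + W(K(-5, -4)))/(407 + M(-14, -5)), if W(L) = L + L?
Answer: -19/132 ≈ -0.14394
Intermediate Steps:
K(X, p) = 9
W(L) = 2*L
M(t, N) = N + 15*N*t (M(t, N) = 15*N*t + N = N + 15*N*t)
(-227 + W(K(-5, -4)))/(407 + M(-14, -5)) = (-227 + 2*9)/(407 - 5*(1 + 15*(-14))) = (-227 + 18)/(407 - 5*(1 - 210)) = -209/(407 - 5*(-209)) = -209/(407 + 1045) = -209/1452 = -209*1/1452 = -19/132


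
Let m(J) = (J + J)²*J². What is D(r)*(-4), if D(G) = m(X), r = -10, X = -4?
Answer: -4096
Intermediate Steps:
m(J) = 4*J⁴ (m(J) = (2*J)²*J² = (4*J²)*J² = 4*J⁴)
D(G) = 1024 (D(G) = 4*(-4)⁴ = 4*256 = 1024)
D(r)*(-4) = 1024*(-4) = -4096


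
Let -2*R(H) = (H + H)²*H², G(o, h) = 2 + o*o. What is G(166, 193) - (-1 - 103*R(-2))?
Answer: 24263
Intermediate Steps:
G(o, h) = 2 + o²
R(H) = -2*H⁴ (R(H) = -(H + H)²*H²/2 = -(2*H)²*H²/2 = -4*H²*H²/2 = -2*H⁴)
G(166, 193) - (-1 - 103*R(-2)) = (2 + 166²) - (-1 - (-206)*(-2)⁴) = (2 + 27556) - (-1 - (-206)*16) = 27558 - (-1 - 103*(-32)) = 27558 - (-1 + 3296) = 27558 - 1*3295 = 27558 - 3295 = 24263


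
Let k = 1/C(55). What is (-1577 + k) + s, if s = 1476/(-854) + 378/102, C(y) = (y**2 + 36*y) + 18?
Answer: -57428393765/36461957 ≈ -1575.0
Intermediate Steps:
C(y) = 18 + y**2 + 36*y
s = 14355/7259 (s = 1476*(-1/854) + 378*(1/102) = -738/427 + 63/17 = 14355/7259 ≈ 1.9775)
k = 1/5023 (k = 1/(18 + 55**2 + 36*55) = 1/(18 + 3025 + 1980) = 1/5023 ≈ 0.00019908)
(-1577 + k) + s = (-1577 + 1/5023) + 14355/7259 = -7921270/5023 + 14355/7259 = -57428393765/36461957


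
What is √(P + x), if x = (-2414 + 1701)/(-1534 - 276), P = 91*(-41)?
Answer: I*√12221838570/1810 ≈ 61.079*I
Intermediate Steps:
P = -3731
x = 713/1810 (x = -713/(-1810) = -713*(-1/1810) = 713/1810 ≈ 0.39392)
√(P + x) = √(-3731 + 713/1810) = √(-6752397/1810) = I*√12221838570/1810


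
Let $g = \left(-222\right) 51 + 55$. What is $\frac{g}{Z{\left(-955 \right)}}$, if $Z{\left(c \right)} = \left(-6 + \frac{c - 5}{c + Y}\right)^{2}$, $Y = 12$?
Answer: $- \frac{10019168483}{22071204} \approx -453.95$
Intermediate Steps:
$g = -11267$ ($g = -11322 + 55 = -11267$)
$Z{\left(c \right)} = \left(-6 + \frac{-5 + c}{12 + c}\right)^{2}$ ($Z{\left(c \right)} = \left(-6 + \frac{c - 5}{c + 12}\right)^{2} = \left(-6 + \frac{-5 + c}{12 + c}\right)^{2}$)
$\frac{g}{Z{\left(-955 \right)}} = - \frac{11267}{\frac{1}{\left(12 - 955\right)^{2}} \left(77 + 5 \left(-955\right)\right)^{2}} = - \frac{11267}{\frac{1}{889249} \left(77 - 4775\right)^{2}} = - \frac{11267}{\frac{1}{889249} \left(-4698\right)^{2}} = - \frac{11267}{\frac{1}{889249} \cdot 22071204} = - \frac{11267}{\frac{22071204}{889249}} = \left(-11267\right) \frac{889249}{22071204} = - \frac{10019168483}{22071204}$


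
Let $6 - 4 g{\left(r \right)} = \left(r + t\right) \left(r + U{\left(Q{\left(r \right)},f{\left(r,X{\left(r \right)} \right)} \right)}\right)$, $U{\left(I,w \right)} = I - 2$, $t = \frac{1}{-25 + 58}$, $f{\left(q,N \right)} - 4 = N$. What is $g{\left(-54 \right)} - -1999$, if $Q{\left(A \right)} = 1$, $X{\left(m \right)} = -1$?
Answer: $\frac{15101}{12} \approx 1258.4$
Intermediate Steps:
$f{\left(q,N \right)} = 4 + N$
$t = \frac{1}{33} \approx 0.030303$
$U{\left(I,w \right)} = -2 + I$
$g{\left(r \right)} = \frac{3}{2} - \frac{\left(-1 + r\right) \left(\frac{1}{33} + r\right)}{4}$ ($g{\left(r \right)} = \frac{3}{2} - \frac{\left(r + \frac{1}{33}\right) \left(r + \left(-2 + 1\right)\right)}{4} = \frac{3}{2} - \frac{\left(\frac{1}{33} + r\right) \left(r - 1\right)}{4} = \frac{3}{2} - \frac{\left(\frac{1}{33} + r\right) \left(-1 + r\right)}{4} = \frac{3}{2} - \frac{\left(-1 + r\right) \left(\frac{1}{33} + r\right)}{4}$)
$g{\left(-54 \right)} - -1999 = \left(\frac{199}{132} - \frac{\left(-54\right)^{2}}{4} + \frac{8}{33} \left(-54\right)\right) - -1999 = \left(\frac{199}{132} - 729 - \frac{144}{11}\right) + 1999 = - \frac{8887}{12} + 1999 = \frac{15101}{12}$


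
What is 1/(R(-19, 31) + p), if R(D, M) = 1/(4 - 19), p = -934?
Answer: -15/14011 ≈ -0.0010706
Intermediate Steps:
R(D, M) = -1/15 (R(D, M) = 1/(-15) = -1/15)
1/(R(-19, 31) + p) = 1/(-1/15 - 934) = 1/(-14011/15) = -15/14011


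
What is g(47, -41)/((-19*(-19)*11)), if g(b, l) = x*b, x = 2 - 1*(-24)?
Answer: 1222/3971 ≈ 0.30773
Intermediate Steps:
x = 26 (x = 2 + 24 = 26)
g(b, l) = 26*b
g(47, -41)/((-19*(-19)*11)) = (26*47)/((-19*(-19)*11)) = 1222/((361*11)) = 1222/3971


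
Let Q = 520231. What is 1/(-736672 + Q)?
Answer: -1/216441 ≈ -4.6202e-6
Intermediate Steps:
1/(-736672 + Q) = 1/(-736672 + 520231) = 1/(-216441) = -1/216441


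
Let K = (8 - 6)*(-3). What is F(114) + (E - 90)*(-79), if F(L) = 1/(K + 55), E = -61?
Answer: 584522/49 ≈ 11929.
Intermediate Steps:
K = -6 (K = 2*(-3) = -6)
F(L) = 1/49 (F(L) = 1/(-6 + 55) = 1/49)
F(114) + (E - 90)*(-79) = 1/49 + (-61 - 90)*(-79) = 1/49 - 151*(-79) = 1/49 + 11929 = 584522/49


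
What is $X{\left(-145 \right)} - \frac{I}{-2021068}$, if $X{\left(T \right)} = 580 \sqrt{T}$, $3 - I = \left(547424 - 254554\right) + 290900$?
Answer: $- \frac{583767}{2021068} + 580 i \sqrt{145} \approx -0.28884 + 6984.1 i$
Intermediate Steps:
$I = -583767$ ($I = 3 - \left(\left(547424 - 254554\right) + 290900\right) = 3 - \left(292870 + 290900\right) = 3 - 583770 = -583767$)
$X{\left(-145 \right)} - \frac{I}{-2021068} = 580 \sqrt{-145} - - \frac{583767}{-2021068} = 580 i \sqrt{145} - \left(-583767\right) \left(- \frac{1}{2021068}\right) = 580 i \sqrt{145} - \frac{583767}{2021068} = - \frac{583767}{2021068} + 580 i \sqrt{145}$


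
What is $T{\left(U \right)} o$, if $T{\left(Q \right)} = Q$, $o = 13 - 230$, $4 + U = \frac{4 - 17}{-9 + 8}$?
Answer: $-1953$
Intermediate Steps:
$U = 9$ ($U = -4 + \frac{4 - 17}{-9 + 8} = -4 - \frac{13}{-1} = -4 - -13 = -4 + 13 = 9$)
$o = -217$ ($o = 13 - 230 = -217$)
$T{\left(U \right)} o = 9 \left(-217\right) = -1953$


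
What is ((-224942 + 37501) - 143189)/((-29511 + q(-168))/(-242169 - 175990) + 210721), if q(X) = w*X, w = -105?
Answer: -13825591017/8811489451 ≈ -1.5690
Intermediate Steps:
q(X) = -105*X
((-224942 + 37501) - 143189)/((-29511 + q(-168))/(-242169 - 175990) + 210721) = ((-224942 + 37501) - 143189)/((-29511 - 105*(-168))/(-242169 - 175990) + 210721) = (-187441 - 143189)/((-29511 + 17640)/(-418159) + 210721) = -330630/(-11871*(-1/418159) + 210721) = -330630/(11871/418159 + 210721) = -330630/88114894510/418159 = -330630*418159/88114894510 = -13825591017/8811489451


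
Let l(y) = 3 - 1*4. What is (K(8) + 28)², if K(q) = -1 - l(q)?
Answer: 784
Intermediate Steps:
l(y) = -1 (l(y) = 3 - 4 = -1)
K(q) = 0 (K(q) = -1 - 1*(-1) = -1 + 1 = 0)
(K(8) + 28)² = (0 + 28)² = 28² = 784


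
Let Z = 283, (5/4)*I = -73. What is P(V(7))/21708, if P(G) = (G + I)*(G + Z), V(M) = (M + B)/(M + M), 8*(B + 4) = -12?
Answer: -64692247/85095360 ≈ -0.76023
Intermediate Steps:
B = -11/2 (B = -4 + (1/8)*(-12) = -4 - 3/2 = -11/2 ≈ -5.5000)
I = -292/5 (I = (4/5)*(-73) = -292/5 ≈ -58.400)
V(M) = (-11/2 + M)/(2*M) (V(M) = (M - 11/2)/(M + M) = (-11/2 + M)/((2*M)) = (-11/2 + M)*(1/(2*M)) = (-11/2 + M)/(2*M))
P(G) = (283 + G)*(-292/5 + G) (P(G) = (G - 292/5)*(G + 283) = (-292/5 + G)*(283 + G) = (283 + G)*(-292/5 + G))
P(V(7))/21708 = (-82636/5 + ((1/4)*(-11 + 2*7)/7)**2 + 1123*((1/4)*(-11 + 2*7)/7)/5)/21708 = (-82636/5 + ((1/4)*(1/7)*(-11 + 14))**2 + 1123*((1/4)*(1/7)*(-11 + 14))/5)*(1/21708) = (-82636/5 + ((1/4)*(1/7)*3)**2 + 1123*((1/4)*(1/7)*3)/5)*(1/21708) = (-82636/5 + (3/28)**2 + (1123/5)*(3/28))*(1/21708) = (-82636/5 + 9/784 + 3369/140)*(1/21708) = -64692247/3920*1/21708 = -64692247/85095360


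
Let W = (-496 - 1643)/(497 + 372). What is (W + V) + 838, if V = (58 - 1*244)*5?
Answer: -82087/869 ≈ -94.461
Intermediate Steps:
V = -930 (V = (58 - 244)*5 = -186*5 = -930)
W = -2139/869 ≈ -2.4614
(W + V) + 838 = (-2139/869 - 930) + 838 = -810309/869 + 838 = -82087/869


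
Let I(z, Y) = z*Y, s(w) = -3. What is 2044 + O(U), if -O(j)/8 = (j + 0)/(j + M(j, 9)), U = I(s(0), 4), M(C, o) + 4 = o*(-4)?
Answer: 26548/13 ≈ 2042.2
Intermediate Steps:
M(C, o) = -4 - 4*o (M(C, o) = -4 + o*(-4) = -4 - 4*o)
I(z, Y) = Y*z
U = -12 (U = 4*(-3) = -12)
O(j) = -8*j/(-40 + j) (O(j) = -8*(j + 0)/(j + (-4 - 4*9)) = -8*j/(j + (-4 - 36)) = -8*j/(j - 40) = -8*j/(-40 + j))
2044 + O(U) = 2044 - 8*(-12)/(-40 - 12) = 2044 - 8*(-12)/(-52) = 2044 - 8*(-12)*(-1/52) = 2044 - 24/13 = 26548/13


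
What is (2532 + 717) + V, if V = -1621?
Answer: 1628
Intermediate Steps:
(2532 + 717) + V = (2532 + 717) - 1621 = 3249 - 1621 = 1628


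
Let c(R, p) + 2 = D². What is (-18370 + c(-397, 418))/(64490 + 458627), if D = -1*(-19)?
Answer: -2573/74731 ≈ -0.034430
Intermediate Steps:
D = 19
c(R, p) = 359 (c(R, p) = -2 + 19² = -2 + 361 = 359)
(-18370 + c(-397, 418))/(64490 + 458627) = (-18370 + 359)/(64490 + 458627) = -18011/523117 = -18011*1/523117 = -2573/74731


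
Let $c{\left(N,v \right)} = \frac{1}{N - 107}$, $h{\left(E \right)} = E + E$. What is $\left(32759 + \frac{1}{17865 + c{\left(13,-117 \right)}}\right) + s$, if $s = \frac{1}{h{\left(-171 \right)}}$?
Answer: $\frac{18814267720441}{574323678} \approx 32759.0$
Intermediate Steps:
$h{\left(E \right)} = 2 E$
$c{\left(N,v \right)} = \frac{1}{-107 + N}$
$s = - \frac{1}{342}$ ($s = \frac{1}{2 \left(-171\right)} = \frac{1}{-342} = - \frac{1}{342} \approx -0.002924$)
$\left(32759 + \frac{1}{17865 + c{\left(13,-117 \right)}}\right) + s = \left(32759 + \frac{1}{17865 + \frac{1}{-107 + 13}}\right) - \frac{1}{342} = \left(32759 + \frac{1}{17865 + \frac{1}{-94}}\right) - \frac{1}{342} = \left(32759 + \frac{1}{17865 - \frac{1}{94}}\right) - \frac{1}{342} = \left(32759 + \frac{1}{\frac{1679309}{94}}\right) - \frac{1}{342} = \left(32759 + \frac{94}{1679309}\right) - \frac{1}{342} = \frac{55012483625}{1679309} - \frac{1}{342} = \frac{18814267720441}{574323678}$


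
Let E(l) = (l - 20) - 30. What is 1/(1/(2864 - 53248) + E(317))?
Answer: 50384/13452527 ≈ 0.0037453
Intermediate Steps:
E(l) = -50 + l (E(l) = (-20 + l) - 30 = -50 + l)
1/(1/(2864 - 53248) + E(317)) = 1/(1/(2864 - 53248) + (-50 + 317)) = 1/(1/(-50384) + 267) = 1/(-1/50384 + 267) = 1/(13452527/50384) = 50384/13452527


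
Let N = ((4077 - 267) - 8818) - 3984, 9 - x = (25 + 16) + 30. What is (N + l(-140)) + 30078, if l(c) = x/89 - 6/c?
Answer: 131361707/6230 ≈ 21085.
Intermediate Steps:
x = -62 (x = 9 - ((25 + 16) + 30) = 9 - (41 + 30) = 9 - 1*71 = 9 - 71 = -62)
N = -8992 (N = (3810 - 8818) - 3984 = -5008 - 3984 = -8992)
l(c) = -62/89 - 6/c
(N + l(-140)) + 30078 = (-8992 + (-62/89 - 6/(-140))) + 30078 = (-8992 + (-62/89 - 6*(-1/140))) + 30078 = (-8992 + (-62/89 + 3/70)) + 30078 = (-8992 - 4073/6230) + 30078 = -56024233/6230 + 30078 = 131361707/6230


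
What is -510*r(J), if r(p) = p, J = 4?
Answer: -2040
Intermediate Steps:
-510*r(J) = -510*4 = -2040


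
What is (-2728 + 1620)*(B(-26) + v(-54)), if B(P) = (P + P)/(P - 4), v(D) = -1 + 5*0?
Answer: -12188/15 ≈ -812.53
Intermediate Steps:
v(D) = -1 (v(D) = -1 + 0 = -1)
B(P) = 2*P/(-4 + P) (B(P) = (2*P)/(-4 + P) = 2*P/(-4 + P))
(-2728 + 1620)*(B(-26) + v(-54)) = (-2728 + 1620)*(2*(-26)/(-4 - 26) - 1) = -1108*(2*(-26)/(-30) - 1) = -1108*(2*(-26)*(-1/30) - 1) = -1108*(26/15 - 1) = -1108*11/15 = -12188/15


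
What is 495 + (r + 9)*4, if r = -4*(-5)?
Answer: 611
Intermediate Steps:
r = 20
495 + (r + 9)*4 = 495 + (20 + 9)*4 = 495 + 29*4 = 495 + 116 = 611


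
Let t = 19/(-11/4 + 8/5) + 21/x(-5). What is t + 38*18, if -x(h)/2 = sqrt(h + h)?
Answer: 15352/23 + 21*I*sqrt(10)/20 ≈ 667.48 + 3.3204*I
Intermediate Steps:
x(h) = -2*sqrt(2)*sqrt(h) (x(h) = -2*sqrt(h + h) = -2*sqrt(2)*sqrt(h))
t = -380/23 + 21*I*sqrt(10)/20 (t = 19/(-11/4 + 8/5) + 21/((-2*sqrt(2)*sqrt(-5))) = 19/(-11*1/4 + 8*(1/5)) + 21/((-2*sqrt(2)*I*sqrt(5))) = 19/(-11/4 + 8/5) + 21/((-2*I*sqrt(10))) = 19/(-23/20) + 21*(I*sqrt(10)/20) = 19*(-20/23) + 21*I*sqrt(10)/20 = -380/23 + 21*I*sqrt(10)/20 ≈ -16.522 + 3.3204*I)
t + 38*18 = (-380/23 + 21*I*sqrt(10)/20) + 38*18 = (-380/23 + 21*I*sqrt(10)/20) + 684 = 15352/23 + 21*I*sqrt(10)/20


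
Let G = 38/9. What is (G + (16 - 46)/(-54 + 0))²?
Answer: 1849/81 ≈ 22.827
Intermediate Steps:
G = 38/9 (G = 38*(⅑) = 38/9 ≈ 4.2222)
(G + (16 - 46)/(-54 + 0))² = (38/9 + (16 - 46)/(-54 + 0))² = (38/9 - 30/(-54))² = (38/9 - 30*(-1/54))² = (38/9 + 5/9)² = (43/9)² = 1849/81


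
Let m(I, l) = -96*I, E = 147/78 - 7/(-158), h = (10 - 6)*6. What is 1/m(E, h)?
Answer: -1027/190176 ≈ -0.0054003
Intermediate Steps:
h = 24 (h = 4*6 = 24)
E = 1981/1027 (E = 147*(1/78) - 7*(-1/158) = 49/26 + 7/158 = 1981/1027 ≈ 1.9289)
1/m(E, h) = 1/(-96*1981/1027) = 1/(-190176/1027) = -1027/190176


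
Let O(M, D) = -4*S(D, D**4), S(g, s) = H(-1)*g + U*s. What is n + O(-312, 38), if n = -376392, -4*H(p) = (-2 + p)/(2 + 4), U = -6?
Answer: 49666853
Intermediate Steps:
H(p) = 1/12 - p/24 (H(p) = -(-2 + p)/(4*(2 + 4)) = -(-2 + p)/(4*6) = -(-1/3 + p/6)/4 = 1/12 - p/24)
S(g, s) = -6*s + g/8 (S(g, s) = (1/12 - 1/24*(-1))*g - 6*s = (1/12 + 1/24)*g - 6*s = g/8 - 6*s = -6*s + g/8)
O(M, D) = 24*D**4 - D/2 (O(M, D) = -4*(-6*D**4 + D/8) = 24*D**4 - D/2)
n + O(-312, 38) = -376392 + (24*38**4 - 1/2*38) = -376392 + (24*2085136 - 19) = -376392 + (50043264 - 19) = -376392 + 50043245 = 49666853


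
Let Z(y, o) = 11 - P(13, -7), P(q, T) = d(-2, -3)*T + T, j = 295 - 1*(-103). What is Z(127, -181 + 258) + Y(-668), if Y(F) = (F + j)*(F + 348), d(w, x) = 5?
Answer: 86453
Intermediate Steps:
j = 398 (j = 295 + 103 = 398)
Y(F) = (348 + F)*(398 + F) (Y(F) = (F + 398)*(F + 348) = (398 + F)*(348 + F) = (348 + F)*(398 + F))
P(q, T) = 6*T (P(q, T) = 5*T + T = 6*T)
Z(y, o) = 53 (Z(y, o) = 11 - 6*(-7) = 11 - 1*(-42) = 11 + 42 = 53)
Z(127, -181 + 258) + Y(-668) = 53 + (138504 + (-668)**2 + 746*(-668)) = 53 + (138504 + 446224 - 498328) = 53 + 86400 = 86453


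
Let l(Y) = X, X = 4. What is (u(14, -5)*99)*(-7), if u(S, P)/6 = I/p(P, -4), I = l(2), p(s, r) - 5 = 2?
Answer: -2376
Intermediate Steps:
p(s, r) = 7 (p(s, r) = 5 + 2 = 7)
l(Y) = 4
I = 4
u(S, P) = 24/7 (u(S, P) = 6*(4/7) = 24/7)
(u(14, -5)*99)*(-7) = ((24/7)*99)*(-7) = (2376/7)*(-7) = -2376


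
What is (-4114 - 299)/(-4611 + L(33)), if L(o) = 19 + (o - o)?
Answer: 4413/4592 ≈ 0.96102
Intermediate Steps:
L(o) = 19 (L(o) = 19 + 0 = 19)
(-4114 - 299)/(-4611 + L(33)) = (-4114 - 299)/(-4611 + 19) = -4413/(-4592) = -4413*(-1/4592) = 4413/4592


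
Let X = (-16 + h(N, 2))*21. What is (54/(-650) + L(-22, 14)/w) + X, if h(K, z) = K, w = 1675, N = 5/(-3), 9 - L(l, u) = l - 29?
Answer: -8079554/21775 ≈ -371.05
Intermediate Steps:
L(l, u) = 38 - l (L(l, u) = 9 - (l - 29) = 9 - (-29 + l) = 9 + (29 - l) = 38 - l)
N = -5/3 (N = 5*(-⅓) = -5/3 ≈ -1.6667)
X = -371 (X = (-16 - 5/3)*21 = -53/3*21 = -371)
(54/(-650) + L(-22, 14)/w) + X = (54/(-650) + (38 - 1*(-22))/1675) - 371 = (54*(-1/650) + (38 + 22)*(1/1675)) - 371 = (-27/325 + 60*(1/1675)) - 371 = (-27/325 + 12/335) - 371 = -1029/21775 - 371 = -8079554/21775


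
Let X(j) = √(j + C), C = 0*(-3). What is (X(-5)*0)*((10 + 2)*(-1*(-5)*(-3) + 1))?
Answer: 0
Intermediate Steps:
C = 0
X(j) = √j (X(j) = √(j + 0) = √j)
(X(-5)*0)*((10 + 2)*(-1*(-5)*(-3) + 1)) = (√(-5)*0)*((10 + 2)*(-1*(-5)*(-3) + 1)) = ((I*√5)*0)*(12*(5*(-3) + 1)) = 0*(12*(-15 + 1)) = 0*(12*(-14)) = 0*(-168) = 0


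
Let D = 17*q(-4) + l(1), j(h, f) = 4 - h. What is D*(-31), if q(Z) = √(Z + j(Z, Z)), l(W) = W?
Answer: -1085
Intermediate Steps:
q(Z) = 2 (q(Z) = √(Z + (4 - Z)) = √4 = 2)
D = 35 (D = 17*2 + 1 = 34 + 1 = 35)
D*(-31) = 35*(-31) = -1085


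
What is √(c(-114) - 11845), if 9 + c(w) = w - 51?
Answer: I*√12019 ≈ 109.63*I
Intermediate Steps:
c(w) = -60 + w (c(w) = -9 + (w - 51) = -9 + (-51 + w) = -60 + w)
√(c(-114) - 11845) = √((-60 - 114) - 11845) = √(-174 - 11845) = √(-12019) = I*√12019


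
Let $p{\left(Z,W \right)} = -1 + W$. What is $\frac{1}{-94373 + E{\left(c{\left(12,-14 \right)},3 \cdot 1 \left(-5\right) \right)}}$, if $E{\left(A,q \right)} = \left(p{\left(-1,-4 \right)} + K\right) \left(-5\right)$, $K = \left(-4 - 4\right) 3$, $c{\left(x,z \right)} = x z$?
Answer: $- \frac{1}{94228} \approx -1.0613 \cdot 10^{-5}$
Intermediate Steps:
$K = -24$ ($K = \left(-8\right) 3 = -24$)
$E{\left(A,q \right)} = 145$ ($E{\left(A,q \right)} = \left(\left(-1 - 4\right) - 24\right) \left(-5\right) = \left(-5 - 24\right) \left(-5\right) = \left(-29\right) \left(-5\right) = 145$)
$\frac{1}{-94373 + E{\left(c{\left(12,-14 \right)},3 \cdot 1 \left(-5\right) \right)}} = \frac{1}{-94373 + 145} = \frac{1}{-94228} = - \frac{1}{94228}$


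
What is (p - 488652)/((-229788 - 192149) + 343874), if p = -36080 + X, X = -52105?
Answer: 192279/26021 ≈ 7.3894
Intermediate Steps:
p = -88185 (p = -36080 - 52105 = -88185)
(p - 488652)/((-229788 - 192149) + 343874) = (-88185 - 488652)/((-229788 - 192149) + 343874) = -576837/(-421937 + 343874) = -576837/(-78063) = -576837*(-1/78063) = 192279/26021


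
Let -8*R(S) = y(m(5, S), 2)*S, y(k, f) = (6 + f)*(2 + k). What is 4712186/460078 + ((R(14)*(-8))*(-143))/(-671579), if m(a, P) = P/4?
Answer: 1602566256279/154489361581 ≈ 10.373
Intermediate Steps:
m(a, P) = P/4 (m(a, P) = P*(1/4) = P/4)
y(k, f) = (2 + k)*(6 + f)
R(S) = -S*(16 + 2*S)/8 (R(S) = -(12 + 2*2 + 6*(S/4) + 2*(S/4))*S/8 = -(12 + 4 + 3*S/2 + S/2)*S/8 = -(16 + 2*S)*S/8 = -S*(16 + 2*S)/8)
4712186/460078 + ((R(14)*(-8))*(-143))/(-671579) = 4712186/460078 + ((-1/4*14*(8 + 14)*(-8))*(-143))/(-671579) = 4712186*(1/460078) + ((-1/4*14*22*(-8))*(-143))*(-1/671579) = 2356093/230039 + (-77*(-8)*(-143))*(-1/671579) = 2356093/230039 + (616*(-143))*(-1/671579) = 2356093/230039 - 88088*(-1/671579) = 2356093/230039 + 88088/671579 = 1602566256279/154489361581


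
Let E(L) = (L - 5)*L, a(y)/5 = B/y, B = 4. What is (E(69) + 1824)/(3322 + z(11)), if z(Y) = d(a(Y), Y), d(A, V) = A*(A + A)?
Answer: 125840/67127 ≈ 1.8747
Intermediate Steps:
a(y) = 20/y (a(y) = 5*(4/y) = 20/y)
d(A, V) = 2*A² (d(A, V) = A*(2*A) = 2*A²)
E(L) = L*(-5 + L) (E(L) = (-5 + L)*L = L*(-5 + L))
z(Y) = 800/Y² (z(Y) = 2*(20/Y)² = 2*(400/Y²) = 800/Y²)
(E(69) + 1824)/(3322 + z(11)) = (69*(-5 + 69) + 1824)/(3322 + 800/11²) = (69*64 + 1824)/(3322 + 800*(1/121)) = (4416 + 1824)/(3322 + 800/121) = 6240/(402762/121) = 6240*(121/402762) = 125840/67127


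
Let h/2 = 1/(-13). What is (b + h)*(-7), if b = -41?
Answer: 3745/13 ≈ 288.08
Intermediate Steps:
h = -2/13 (h = 2/(-13) = 2*(-1/13) = -2/13 ≈ -0.15385)
(b + h)*(-7) = (-41 - 2/13)*(-7) = -535/13*(-7) = 3745/13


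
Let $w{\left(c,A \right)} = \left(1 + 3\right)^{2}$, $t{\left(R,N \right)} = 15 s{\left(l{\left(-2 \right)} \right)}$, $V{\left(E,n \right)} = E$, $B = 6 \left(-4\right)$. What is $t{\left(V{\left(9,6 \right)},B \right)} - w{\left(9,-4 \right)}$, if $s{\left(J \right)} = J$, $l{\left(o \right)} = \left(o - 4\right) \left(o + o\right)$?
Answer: $344$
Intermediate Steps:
$B = -24$
$l{\left(o \right)} = 2 o \left(-4 + o\right)$ ($l{\left(o \right)} = \left(-4 + o\right) 2 o = 2 o \left(-4 + o\right)$)
$t{\left(R,N \right)} = 360$ ($t{\left(R,N \right)} = 15 \cdot 2 \left(-2\right) \left(-4 - 2\right) = 15 \cdot 2 \left(-2\right) \left(-6\right) = 15 \cdot 24 = 360$)
$w{\left(c,A \right)} = 16$ ($w{\left(c,A \right)} = 4^{2} = 16$)
$t{\left(V{\left(9,6 \right)},B \right)} - w{\left(9,-4 \right)} = 360 - 16 = 344$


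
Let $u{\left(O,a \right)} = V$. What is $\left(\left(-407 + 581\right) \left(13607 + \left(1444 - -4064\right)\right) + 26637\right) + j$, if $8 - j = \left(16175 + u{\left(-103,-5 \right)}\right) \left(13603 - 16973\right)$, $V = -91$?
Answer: $57555735$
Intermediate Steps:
$u{\left(O,a \right)} = -91$
$j = 54203088$ ($j = 8 - \left(16175 - 91\right) \left(13603 - 16973\right) = 8 - 16084 \left(-3370\right) = 8 - -54203080 = 8 + 54203080 = 54203088$)
$\left(\left(-407 + 581\right) \left(13607 + \left(1444 - -4064\right)\right) + 26637\right) + j = \left(\left(-407 + 581\right) \left(13607 + \left(1444 - -4064\right)\right) + 26637\right) + 54203088 = \left(174 \left(13607 + \left(1444 + 4064\right)\right) + 26637\right) + 54203088 = \left(174 \left(13607 + 5508\right) + 26637\right) + 54203088 = \left(174 \cdot 19115 + 26637\right) + 54203088 = \left(3326010 + 26637\right) + 54203088 = 3352647 + 54203088 = 57555735$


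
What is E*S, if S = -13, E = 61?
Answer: -793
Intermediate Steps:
E*S = 61*(-13) = -793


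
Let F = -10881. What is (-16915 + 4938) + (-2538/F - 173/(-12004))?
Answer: -57938880829/4837612 ≈ -11977.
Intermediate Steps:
(-16915 + 4938) + (-2538/F - 173/(-12004)) = (-16915 + 4938) + (-2538/(-10881) - 173/(-12004)) = -11977 + (-2538*(-1/10881) - 173*(-1/12004)) = -11977 + (94/403 + 173/12004) = -11977 + 1198095/4837612 = -57938880829/4837612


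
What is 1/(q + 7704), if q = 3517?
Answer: 1/11221 ≈ 8.9119e-5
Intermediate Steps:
1/(q + 7704) = 1/(3517 + 7704) = 1/11221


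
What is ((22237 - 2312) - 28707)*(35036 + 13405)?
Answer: -425408862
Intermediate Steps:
((22237 - 2312) - 28707)*(35036 + 13405) = (19925 - 28707)*48441 = -8782*48441 = -425408862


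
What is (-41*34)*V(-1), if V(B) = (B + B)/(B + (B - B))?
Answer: -2788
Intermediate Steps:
V(B) = 2 (V(B) = (2*B)/(B + 0) = (2*B)/B = 2)
(-41*34)*V(-1) = -41*34*2 = -1394*2 = -2788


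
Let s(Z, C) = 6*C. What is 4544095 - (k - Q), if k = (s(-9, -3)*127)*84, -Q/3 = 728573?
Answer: 2550400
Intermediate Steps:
Q = -2185719 (Q = -3*728573 = -2185719)
k = -192024 (k = ((6*(-3))*127)*84 = -18*127*84 = -2286*84 = -192024)
4544095 - (k - Q) = 4544095 - (-192024 - 1*(-2185719)) = 4544095 - (-192024 + 2185719) = 4544095 - 1*1993695 = 4544095 - 1993695 = 2550400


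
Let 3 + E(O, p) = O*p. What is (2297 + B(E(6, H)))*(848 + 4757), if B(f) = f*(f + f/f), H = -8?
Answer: 27167435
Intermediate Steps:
E(O, p) = -3 + O*p
B(f) = f*(1 + f) (B(f) = f*(f + 1) = f*(1 + f))
(2297 + B(E(6, H)))*(848 + 4757) = (2297 + (-3 + 6*(-8))*(1 + (-3 + 6*(-8))))*(848 + 4757) = (2297 + (-3 - 48)*(1 + (-3 - 48)))*5605 = (2297 - 51*(1 - 51))*5605 = (2297 - 51*(-50))*5605 = (2297 + 2550)*5605 = 4847*5605 = 27167435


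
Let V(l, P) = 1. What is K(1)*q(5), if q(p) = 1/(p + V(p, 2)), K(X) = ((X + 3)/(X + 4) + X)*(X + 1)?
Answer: ⅗ ≈ 0.60000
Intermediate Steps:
K(X) = (1 + X)*(X + (3 + X)/(4 + X)) (K(X) = ((3 + X)/(4 + X) + X)*(1 + X) = (X + (3 + X)/(4 + X))*(1 + X) = (1 + X)*(X + (3 + X)/(4 + X)))
q(p) = 1/(1 + p) (q(p) = 1/(p + 1) = 1/(1 + p))
K(1)*q(5) = ((3 + 1³ + 6*1² + 8*1)/(4 + 1))/(1 + 5) = ((3 + 1 + 6*1 + 8)/5)/6 = ((3 + 1 + 6 + 8)/5)*(⅙) = ((⅕)*18)*(⅙) = (18/5)*(⅙) = ⅗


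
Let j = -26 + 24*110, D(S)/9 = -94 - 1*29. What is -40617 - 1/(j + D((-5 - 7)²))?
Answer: -61209820/1507 ≈ -40617.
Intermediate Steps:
D(S) = -1107 (D(S) = 9*(-94 - 1*29) = 9*(-94 - 29) = 9*(-123) = -1107)
j = 2614 (j = -26 + 2640 = 2614)
-40617 - 1/(j + D((-5 - 7)²)) = -40617 - 1/(2614 - 1107) = -40617 - 1/1507 = -61209820/1507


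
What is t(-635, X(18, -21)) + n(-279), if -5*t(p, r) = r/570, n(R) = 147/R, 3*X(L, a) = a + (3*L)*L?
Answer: -56377/88350 ≈ -0.63811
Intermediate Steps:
X(L, a) = L² + a/3 (X(L, a) = (a + (3*L)*L)/3 = (a + 3*L²)/3 = L² + a/3)
t(p, r) = -r/2850 (t(p, r) = -r/(5*570) = -r/2850)
t(-635, X(18, -21)) + n(-279) = -(18² + (⅓)*(-21))/2850 + 147/(-279) = -(324 - 7)/2850 + 147*(-1/279) = -1/2850*317 - 49/93 = -317/2850 - 49/93 = -56377/88350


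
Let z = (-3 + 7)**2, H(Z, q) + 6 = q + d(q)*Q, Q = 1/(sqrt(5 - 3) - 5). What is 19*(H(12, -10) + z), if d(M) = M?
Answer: 950/23 + 190*sqrt(2)/23 ≈ 52.987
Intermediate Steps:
Q = 1/(-5 + sqrt(2)) (Q = 1/(sqrt(2) - 5) = 1/(-5 + sqrt(2)) ≈ -0.27888)
H(Z, q) = -6 + q + q*(-5/23 - sqrt(2)/23) (H(Z, q) = -6 + (q + q*(-5/23 - sqrt(2)/23)) = -6 + q + q*(-5/23 - sqrt(2)/23))
z = 16 (z = 4**2 = 16)
19*(H(12, -10) + z) = 19*((-6 + (18/23)*(-10) - 1/23*(-10)*sqrt(2)) + 16) = 19*((-6 - 180/23 + 10*sqrt(2)/23) + 16) = 19*((-318/23 + 10*sqrt(2)/23) + 16) = 19*(50/23 + 10*sqrt(2)/23) = 950/23 + 190*sqrt(2)/23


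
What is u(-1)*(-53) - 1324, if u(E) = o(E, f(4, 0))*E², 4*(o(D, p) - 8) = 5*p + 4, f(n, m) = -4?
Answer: -1536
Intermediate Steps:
o(D, p) = 9 + 5*p/4 (o(D, p) = 8 + (5*p + 4)/4 = 8 + (4 + 5*p)/4 = 8 + (1 + 5*p/4) = 9 + 5*p/4)
u(E) = 4*E² (u(E) = (9 + (5/4)*(-4))*E² = (9 - 5)*E² = 4*E²)
u(-1)*(-53) - 1324 = (4*(-1)²)*(-53) - 1324 = (4*1)*(-53) - 1324 = 4*(-53) - 1324 = -212 - 1324 = -1536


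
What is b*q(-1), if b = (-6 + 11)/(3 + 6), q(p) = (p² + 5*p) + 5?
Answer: 5/9 ≈ 0.55556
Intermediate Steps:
q(p) = 5 + p² + 5*p
b = 5/9 ≈ 0.55556
b*q(-1) = 5*(5 + (-1)² + 5*(-1))/9 = 5*(5 + 1 - 5)/9 = (5/9)*1 = 5/9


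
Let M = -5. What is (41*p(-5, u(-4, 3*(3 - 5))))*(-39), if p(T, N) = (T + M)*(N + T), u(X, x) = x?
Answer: -175890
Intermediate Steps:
p(T, N) = (-5 + T)*(N + T) (p(T, N) = (T - 5)*(N + T) = (-5 + T)*(N + T))
(41*p(-5, u(-4, 3*(3 - 5))))*(-39) = (41*((-5)² - 15*(3 - 5) - 5*(-5) + (3*(3 - 5))*(-5)))*(-39) = (41*(25 - 15*(-2) + 25 + (3*(-2))*(-5)))*(-39) = (41*(25 - 5*(-6) + 25 - 6*(-5)))*(-39) = (41*(25 + 30 + 25 + 30))*(-39) = (41*110)*(-39) = 4510*(-39) = -175890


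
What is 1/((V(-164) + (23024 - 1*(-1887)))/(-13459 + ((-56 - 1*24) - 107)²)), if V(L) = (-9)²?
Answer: 10755/12496 ≈ 0.86068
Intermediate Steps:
V(L) = 81
1/((V(-164) + (23024 - 1*(-1887)))/(-13459 + ((-56 - 1*24) - 107)²)) = 1/((81 + (23024 - 1*(-1887)))/(-13459 + ((-56 - 1*24) - 107)²)) = 1/((81 + (23024 + 1887))/(-13459 + ((-56 - 24) - 107)²)) = 1/((81 + 24911)/(-13459 + (-80 - 107)²)) = 1/(24992/(-13459 + (-187)²)) = 1/(24992/(-13459 + 34969)) = 1/(24992/21510) = 1/(24992*(1/21510)) = 1/(12496/10755) = 10755/12496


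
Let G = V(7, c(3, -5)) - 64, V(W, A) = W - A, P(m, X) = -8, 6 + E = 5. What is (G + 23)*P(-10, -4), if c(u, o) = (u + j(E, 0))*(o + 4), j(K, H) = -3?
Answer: 272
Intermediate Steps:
E = -1 (E = -6 + 5 = -1)
c(u, o) = (-3 + u)*(4 + o) (c(u, o) = (u - 3)*(o + 4) = (-3 + u)*(4 + o))
G = -57 (G = (7 - (-12 - 3*(-5) + 4*3 - 5*3)) - 64 = (7 - (-12 + 15 + 12 - 15)) - 64 = (7 - 1*0) - 64 = (7 + 0) - 64 = 7 - 64 = -57)
(G + 23)*P(-10, -4) = (-57 + 23)*(-8) = -34*(-8) = 272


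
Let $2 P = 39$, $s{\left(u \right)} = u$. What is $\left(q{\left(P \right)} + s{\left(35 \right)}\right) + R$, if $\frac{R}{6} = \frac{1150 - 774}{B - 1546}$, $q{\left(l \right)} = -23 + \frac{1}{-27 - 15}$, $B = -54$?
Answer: $\frac{22189}{2100} \approx 10.566$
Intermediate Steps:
$P = \frac{39}{2}$ ($P = \frac{1}{2} \cdot 39 = \frac{39}{2} \approx 19.5$)
$q{\left(l \right)} = - \frac{967}{42}$ ($q{\left(l \right)} = -23 + \frac{1}{-42} = -23 - \frac{1}{42} = - \frac{967}{42}$)
$R = - \frac{141}{100}$ ($R = 6 \frac{1150 - 774}{-54 - 1546} = 6 \frac{376}{-1600} = 6 \cdot 376 \left(- \frac{1}{1600}\right) = 6 \left(- \frac{47}{200}\right) = - \frac{141}{100} \approx -1.41$)
$\left(q{\left(P \right)} + s{\left(35 \right)}\right) + R = \left(- \frac{967}{42} + 35\right) - \frac{141}{100} = \frac{503}{42} - \frac{141}{100} = \frac{22189}{2100}$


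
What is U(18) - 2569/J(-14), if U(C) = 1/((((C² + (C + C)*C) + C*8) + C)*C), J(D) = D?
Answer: 3745603/20412 ≈ 183.50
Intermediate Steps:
U(C) = 1/(C*(3*C² + 9*C)) (U(C) = 1/((((C² + (2*C)*C) + 8*C) + C)*C) = 1/((((C² + 2*C²) + 8*C) + C)*C) = 1/(((3*C² + 8*C) + C)*C) = 1/((3*C² + 9*C)*C) = 1/(C*(3*C² + 9*C)))
U(18) - 2569/J(-14) = (⅓)/(18²*(3 + 18)) - 2569/(-14) = (⅓)*(1/324)/21 - 2569*(-1/14) = (⅓)*(1/324)*(1/21) + 367/2 = 1/20412 + 367/2 = 3745603/20412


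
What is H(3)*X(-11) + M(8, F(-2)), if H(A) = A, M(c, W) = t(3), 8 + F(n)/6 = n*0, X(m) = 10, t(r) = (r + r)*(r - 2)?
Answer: 36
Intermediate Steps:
t(r) = 2*r*(-2 + r) (t(r) = (2*r)*(-2 + r) = 2*r*(-2 + r))
F(n) = -48 (F(n) = -48 + 6*(n*0) = -48 + 6*0 = -48 + 0 = -48)
M(c, W) = 6 (M(c, W) = 2*3*(-2 + 3) = 2*3*1 = 6)
H(3)*X(-11) + M(8, F(-2)) = 3*10 + 6 = 30 + 6 = 36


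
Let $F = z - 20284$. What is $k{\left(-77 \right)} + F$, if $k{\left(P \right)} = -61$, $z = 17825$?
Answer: $-2520$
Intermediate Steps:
$F = -2459$ ($F = 17825 - 20284 = -2459$)
$k{\left(-77 \right)} + F = -61 - 2459 = -2520$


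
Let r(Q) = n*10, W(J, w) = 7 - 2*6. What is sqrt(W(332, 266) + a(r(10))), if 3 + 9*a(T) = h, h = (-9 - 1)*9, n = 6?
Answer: I*sqrt(138)/3 ≈ 3.9158*I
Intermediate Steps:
W(J, w) = -5 (W(J, w) = 7 - 12 = -5)
r(Q) = 60 (r(Q) = 6*10 = 60)
h = -90 (h = -10*9 = -90)
a(T) = -31/3 (a(T) = -1/3 + (1/9)*(-90) = -1/3 - 10 = -31/3)
sqrt(W(332, 266) + a(r(10))) = sqrt(-5 - 31/3) = sqrt(-46/3) = I*sqrt(138)/3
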